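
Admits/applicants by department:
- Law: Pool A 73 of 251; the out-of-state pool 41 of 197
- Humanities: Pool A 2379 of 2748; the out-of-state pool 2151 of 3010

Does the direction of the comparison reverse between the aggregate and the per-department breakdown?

No

Law: Pool A 73/251 = 29.1%, the out-of-state pool 41/197 = 20.8% → Pool A
Humanities: Pool A 2379/2748 = 86.6%, the out-of-state pool 2151/3010 = 71.5% → Pool A
Overall: Pool A 2452/2999 = 81.8%, the out-of-state pool 2192/3207 = 68.4% → Pool A
Pool A wins overall and in every department group — no reversal.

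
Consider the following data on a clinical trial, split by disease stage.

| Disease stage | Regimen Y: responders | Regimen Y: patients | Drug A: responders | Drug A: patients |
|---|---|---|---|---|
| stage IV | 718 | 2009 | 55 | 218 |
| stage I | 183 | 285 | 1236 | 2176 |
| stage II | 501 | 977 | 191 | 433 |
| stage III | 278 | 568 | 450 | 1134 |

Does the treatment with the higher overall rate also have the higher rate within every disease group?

Stage IV: Regimen Y 718/2009 = 35.7%, Drug A 55/218 = 25.2% → Regimen Y
Stage I: Regimen Y 183/285 = 64.2%, Drug A 1236/2176 = 56.8% → Regimen Y
Stage II: Regimen Y 501/977 = 51.3%, Drug A 191/433 = 44.1% → Regimen Y
Stage III: Regimen Y 278/568 = 48.9%, Drug A 450/1134 = 39.7% → Regimen Y
Overall: Regimen Y 1680/3839 = 43.8%, Drug A 1932/3961 = 48.8% → Drug A
Regimen Y wins each disease group but Drug A wins overall — the comparison reverses. Regimen Y's patients skew toward stage IV, which has a lower base rate.

No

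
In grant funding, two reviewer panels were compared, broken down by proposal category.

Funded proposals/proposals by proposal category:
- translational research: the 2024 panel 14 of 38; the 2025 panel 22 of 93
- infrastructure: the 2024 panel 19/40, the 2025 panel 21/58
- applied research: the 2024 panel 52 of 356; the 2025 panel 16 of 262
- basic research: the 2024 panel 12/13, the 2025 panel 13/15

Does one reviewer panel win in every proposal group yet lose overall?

No

Translational research: the 2024 panel 14/38 = 36.8%, the 2025 panel 22/93 = 23.7% → the 2024 panel
Infrastructure: the 2024 panel 19/40 = 47.5%, the 2025 panel 21/58 = 36.2% → the 2024 panel
Applied research: the 2024 panel 52/356 = 14.6%, the 2025 panel 16/262 = 6.1% → the 2024 panel
Basic research: the 2024 panel 12/13 = 92.3%, the 2025 panel 13/15 = 86.7% → the 2024 panel
Overall: the 2024 panel 97/447 = 21.7%, the 2025 panel 72/428 = 16.8% → the 2024 panel
The 2024 panel wins overall and in every proposal group — no reversal.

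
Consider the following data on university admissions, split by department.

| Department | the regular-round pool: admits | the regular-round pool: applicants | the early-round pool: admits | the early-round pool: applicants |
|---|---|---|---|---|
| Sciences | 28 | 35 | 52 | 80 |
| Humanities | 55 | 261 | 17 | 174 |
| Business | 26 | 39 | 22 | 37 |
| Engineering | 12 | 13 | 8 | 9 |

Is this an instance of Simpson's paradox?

No

Sciences: the regular-round pool 28/35 = 80.0%, the early-round pool 52/80 = 65.0% → the regular-round pool
Humanities: the regular-round pool 55/261 = 21.1%, the early-round pool 17/174 = 9.8% → the regular-round pool
Business: the regular-round pool 26/39 = 66.7%, the early-round pool 22/37 = 59.5% → the regular-round pool
Engineering: the regular-round pool 12/13 = 92.3%, the early-round pool 8/9 = 88.9% → the regular-round pool
Overall: the regular-round pool 121/348 = 34.8%, the early-round pool 99/300 = 33.0% → the regular-round pool
The regular-round pool wins overall and in every department group — no reversal.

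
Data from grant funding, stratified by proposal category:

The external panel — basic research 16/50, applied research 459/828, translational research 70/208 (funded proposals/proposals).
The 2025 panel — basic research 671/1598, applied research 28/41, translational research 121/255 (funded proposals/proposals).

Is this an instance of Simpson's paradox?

Basic research: the external panel 16/50 = 32.0%, the 2025 panel 671/1598 = 42.0% → the 2025 panel
Applied research: the external panel 459/828 = 55.4%, the 2025 panel 28/41 = 68.3% → the 2025 panel
Translational research: the external panel 70/208 = 33.7%, the 2025 panel 121/255 = 47.5% → the 2025 panel
Overall: the external panel 545/1086 = 50.2%, the 2025 panel 820/1894 = 43.3% → the external panel
The 2025 panel wins each proposal group but the external panel wins overall — the comparison reverses. The 2025 panel's proposals skew toward basic research, which has a lower base rate.

Yes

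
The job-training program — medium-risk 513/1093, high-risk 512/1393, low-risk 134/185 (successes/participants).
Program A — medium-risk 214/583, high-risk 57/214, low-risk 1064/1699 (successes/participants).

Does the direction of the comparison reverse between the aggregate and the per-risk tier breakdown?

Medium-risk: the job-training program 513/1093 = 46.9%, Program A 214/583 = 36.7% → the job-training program
High-risk: the job-training program 512/1393 = 36.8%, Program A 57/214 = 26.6% → the job-training program
Low-risk: the job-training program 134/185 = 72.4%, Program A 1064/1699 = 62.6% → the job-training program
Overall: the job-training program 1159/2671 = 43.4%, Program A 1335/2496 = 53.5% → Program A
The job-training program wins each risk group but Program A wins overall — the comparison reverses. The job-training program's participants skew toward high-risk, which has a lower base rate.

Yes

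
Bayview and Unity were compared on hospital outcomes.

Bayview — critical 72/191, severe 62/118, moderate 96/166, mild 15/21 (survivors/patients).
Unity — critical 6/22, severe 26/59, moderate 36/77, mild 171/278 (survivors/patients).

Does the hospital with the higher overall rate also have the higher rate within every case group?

Critical: Bayview 72/191 = 37.7%, Unity 6/22 = 27.3% → Bayview
Severe: Bayview 62/118 = 52.5%, Unity 26/59 = 44.1% → Bayview
Moderate: Bayview 96/166 = 57.8%, Unity 36/77 = 46.8% → Bayview
Mild: Bayview 15/21 = 71.4%, Unity 171/278 = 61.5% → Bayview
Overall: Bayview 245/496 = 49.4%, Unity 239/436 = 54.8% → Unity
Bayview wins each case group but Unity wins overall — the comparison reverses. Bayview's patients skew toward critical, which has a lower base rate.

No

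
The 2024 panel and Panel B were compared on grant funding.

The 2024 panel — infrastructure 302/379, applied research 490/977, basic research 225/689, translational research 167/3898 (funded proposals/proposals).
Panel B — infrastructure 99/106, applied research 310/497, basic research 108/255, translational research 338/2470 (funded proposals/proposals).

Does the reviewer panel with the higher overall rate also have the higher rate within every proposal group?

Yes

Infrastructure: the 2024 panel 302/379 = 79.7%, Panel B 99/106 = 93.4% → Panel B
Applied research: the 2024 panel 490/977 = 50.2%, Panel B 310/497 = 62.4% → Panel B
Basic research: the 2024 panel 225/689 = 32.7%, Panel B 108/255 = 42.4% → Panel B
Translational research: the 2024 panel 167/3898 = 4.3%, Panel B 338/2470 = 13.7% → Panel B
Overall: the 2024 panel 1184/5943 = 19.9%, Panel B 855/3328 = 25.7% → Panel B
Panel B wins overall and in every proposal group — no reversal.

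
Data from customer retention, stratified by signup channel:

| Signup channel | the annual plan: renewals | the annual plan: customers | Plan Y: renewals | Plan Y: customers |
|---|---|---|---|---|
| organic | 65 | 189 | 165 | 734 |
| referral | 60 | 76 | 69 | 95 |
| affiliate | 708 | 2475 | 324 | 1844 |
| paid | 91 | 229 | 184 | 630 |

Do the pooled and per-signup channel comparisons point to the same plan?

Yes

Organic: the annual plan 65/189 = 34.4%, Plan Y 165/734 = 22.5% → the annual plan
Referral: the annual plan 60/76 = 78.9%, Plan Y 69/95 = 72.6% → the annual plan
Affiliate: the annual plan 708/2475 = 28.6%, Plan Y 324/1844 = 17.6% → the annual plan
Paid: the annual plan 91/229 = 39.7%, Plan Y 184/630 = 29.2% → the annual plan
Overall: the annual plan 924/2969 = 31.1%, Plan Y 742/3303 = 22.5% → the annual plan
The annual plan wins overall and in every signup group — no reversal.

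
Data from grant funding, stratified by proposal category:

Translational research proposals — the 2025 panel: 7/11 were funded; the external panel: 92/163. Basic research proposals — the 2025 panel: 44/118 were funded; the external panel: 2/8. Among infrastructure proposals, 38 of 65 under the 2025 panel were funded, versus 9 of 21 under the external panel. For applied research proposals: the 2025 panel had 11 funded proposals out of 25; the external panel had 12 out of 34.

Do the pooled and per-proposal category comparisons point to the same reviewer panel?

No

Translational research: the 2025 panel 7/11 = 63.6%, the external panel 92/163 = 56.4% → the 2025 panel
Basic research: the 2025 panel 44/118 = 37.3%, the external panel 2/8 = 25.0% → the 2025 panel
Infrastructure: the 2025 panel 38/65 = 58.5%, the external panel 9/21 = 42.9% → the 2025 panel
Applied research: the 2025 panel 11/25 = 44.0%, the external panel 12/34 = 35.3% → the 2025 panel
Overall: the 2025 panel 100/219 = 45.7%, the external panel 115/226 = 50.9% → the external panel
The 2025 panel wins each proposal group but the external panel wins overall — the comparison reverses. The 2025 panel's proposals skew toward basic research, which has a lower base rate.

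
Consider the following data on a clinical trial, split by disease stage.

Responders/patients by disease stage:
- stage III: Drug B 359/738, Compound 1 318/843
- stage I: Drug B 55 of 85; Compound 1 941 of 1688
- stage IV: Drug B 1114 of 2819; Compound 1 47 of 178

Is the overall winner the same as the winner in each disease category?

No

Stage III: Drug B 359/738 = 48.6%, Compound 1 318/843 = 37.7% → Drug B
Stage I: Drug B 55/85 = 64.7%, Compound 1 941/1688 = 55.7% → Drug B
Stage IV: Drug B 1114/2819 = 39.5%, Compound 1 47/178 = 26.4% → Drug B
Overall: Drug B 1528/3642 = 42.0%, Compound 1 1306/2709 = 48.2% → Compound 1
Drug B wins each disease group but Compound 1 wins overall — the comparison reverses. Drug B's patients skew toward stage IV, which has a lower base rate.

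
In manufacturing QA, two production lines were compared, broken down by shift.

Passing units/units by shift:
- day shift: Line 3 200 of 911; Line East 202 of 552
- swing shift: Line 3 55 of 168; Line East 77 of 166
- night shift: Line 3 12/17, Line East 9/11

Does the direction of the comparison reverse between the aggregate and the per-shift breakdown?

No

Day shift: Line 3 200/911 = 22.0%, Line East 202/552 = 36.6% → Line East
Swing shift: Line 3 55/168 = 32.7%, Line East 77/166 = 46.4% → Line East
Night shift: Line 3 12/17 = 70.6%, Line East 9/11 = 81.8% → Line East
Overall: Line 3 267/1096 = 24.4%, Line East 288/729 = 39.5% → Line East
Line East wins overall and in every shift group — no reversal.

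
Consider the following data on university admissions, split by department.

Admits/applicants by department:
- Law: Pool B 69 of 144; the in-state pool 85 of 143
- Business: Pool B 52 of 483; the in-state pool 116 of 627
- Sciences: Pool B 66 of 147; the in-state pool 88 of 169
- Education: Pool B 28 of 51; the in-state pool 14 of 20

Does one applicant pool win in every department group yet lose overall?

No

Law: Pool B 69/144 = 47.9%, the in-state pool 85/143 = 59.4% → the in-state pool
Business: Pool B 52/483 = 10.8%, the in-state pool 116/627 = 18.5% → the in-state pool
Sciences: Pool B 66/147 = 44.9%, the in-state pool 88/169 = 52.1% → the in-state pool
Education: Pool B 28/51 = 54.9%, the in-state pool 14/20 = 70.0% → the in-state pool
Overall: Pool B 215/825 = 26.1%, the in-state pool 303/959 = 31.6% → the in-state pool
The in-state pool wins overall and in every department group — no reversal.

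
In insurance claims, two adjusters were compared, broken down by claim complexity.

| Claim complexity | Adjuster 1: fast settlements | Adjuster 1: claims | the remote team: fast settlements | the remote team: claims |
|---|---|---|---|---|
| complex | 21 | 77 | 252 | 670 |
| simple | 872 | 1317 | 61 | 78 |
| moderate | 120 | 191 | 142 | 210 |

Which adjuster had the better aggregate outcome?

Complex: Adjuster 1 21/77 = 27.3%, the remote team 252/670 = 37.6% → the remote team
Simple: Adjuster 1 872/1317 = 66.2%, the remote team 61/78 = 78.2% → the remote team
Moderate: Adjuster 1 120/191 = 62.8%, the remote team 142/210 = 67.6% → the remote team
Overall: Adjuster 1 1013/1585 = 63.9%, the remote team 455/958 = 47.5% → Adjuster 1
(The remote team wins every claim group but Adjuster 1 wins overall — the remote team's claims skew toward the low-rate complex group.)

Adjuster 1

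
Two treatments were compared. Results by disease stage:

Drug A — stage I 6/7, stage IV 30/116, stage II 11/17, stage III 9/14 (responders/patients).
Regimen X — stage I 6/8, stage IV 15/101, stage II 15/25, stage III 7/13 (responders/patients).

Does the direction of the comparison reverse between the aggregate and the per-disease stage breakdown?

Stage I: Drug A 6/7 = 85.7%, Regimen X 6/8 = 75.0% → Drug A
Stage IV: Drug A 30/116 = 25.9%, Regimen X 15/101 = 14.9% → Drug A
Stage II: Drug A 11/17 = 64.7%, Regimen X 15/25 = 60.0% → Drug A
Stage III: Drug A 9/14 = 64.3%, Regimen X 7/13 = 53.8% → Drug A
Overall: Drug A 56/154 = 36.4%, Regimen X 43/147 = 29.3% → Drug A
Drug A wins overall and in every disease group — no reversal.

No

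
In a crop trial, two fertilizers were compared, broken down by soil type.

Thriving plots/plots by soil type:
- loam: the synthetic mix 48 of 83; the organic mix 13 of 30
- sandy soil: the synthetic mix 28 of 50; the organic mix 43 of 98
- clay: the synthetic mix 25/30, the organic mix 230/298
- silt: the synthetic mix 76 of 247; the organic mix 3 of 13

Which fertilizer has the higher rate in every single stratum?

Loam: the synthetic mix 48/83 = 57.8%, the organic mix 13/30 = 43.3% → the synthetic mix
Sandy soil: the synthetic mix 28/50 = 56.0%, the organic mix 43/98 = 43.9% → the synthetic mix
Clay: the synthetic mix 25/30 = 83.3%, the organic mix 230/298 = 77.2% → the synthetic mix
Silt: the synthetic mix 76/247 = 30.8%, the organic mix 3/13 = 23.1% → the synthetic mix
The synthetic mix has the higher rate in all 4 groups.

the synthetic mix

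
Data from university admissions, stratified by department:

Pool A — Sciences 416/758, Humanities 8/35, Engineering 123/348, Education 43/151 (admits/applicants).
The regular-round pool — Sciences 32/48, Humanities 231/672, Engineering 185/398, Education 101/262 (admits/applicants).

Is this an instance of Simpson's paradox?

Yes

Sciences: Pool A 416/758 = 54.9%, the regular-round pool 32/48 = 66.7% → the regular-round pool
Humanities: Pool A 8/35 = 22.9%, the regular-round pool 231/672 = 34.4% → the regular-round pool
Engineering: Pool A 123/348 = 35.3%, the regular-round pool 185/398 = 46.5% → the regular-round pool
Education: Pool A 43/151 = 28.5%, the regular-round pool 101/262 = 38.5% → the regular-round pool
Overall: Pool A 590/1292 = 45.7%, the regular-round pool 549/1380 = 39.8% → Pool A
The regular-round pool wins each department group but Pool A wins overall — the comparison reverses. The regular-round pool's applicants skew toward Humanities, which has a lower base rate.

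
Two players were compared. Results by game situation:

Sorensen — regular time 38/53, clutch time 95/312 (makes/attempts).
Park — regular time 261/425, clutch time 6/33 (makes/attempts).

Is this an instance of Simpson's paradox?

Regular time: Sorensen 38/53 = 71.7%, Park 261/425 = 61.4% → Sorensen
Clutch time: Sorensen 95/312 = 30.4%, Park 6/33 = 18.2% → Sorensen
Overall: Sorensen 133/365 = 36.4%, Park 267/458 = 58.3% → Park
Sorensen wins each game group but Park wins overall — the comparison reverses. Sorensen's attempts skew toward clutch time, which has a lower base rate.

Yes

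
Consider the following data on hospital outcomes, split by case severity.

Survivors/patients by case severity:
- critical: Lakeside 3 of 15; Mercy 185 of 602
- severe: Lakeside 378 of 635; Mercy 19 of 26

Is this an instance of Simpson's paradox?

Yes

Critical: Lakeside 3/15 = 20.0%, Mercy 185/602 = 30.7% → Mercy
Severe: Lakeside 378/635 = 59.5%, Mercy 19/26 = 73.1% → Mercy
Overall: Lakeside 381/650 = 58.6%, Mercy 204/628 = 32.5% → Lakeside
Mercy wins each case group but Lakeside wins overall — the comparison reverses. Mercy's patients skew toward critical, which has a lower base rate.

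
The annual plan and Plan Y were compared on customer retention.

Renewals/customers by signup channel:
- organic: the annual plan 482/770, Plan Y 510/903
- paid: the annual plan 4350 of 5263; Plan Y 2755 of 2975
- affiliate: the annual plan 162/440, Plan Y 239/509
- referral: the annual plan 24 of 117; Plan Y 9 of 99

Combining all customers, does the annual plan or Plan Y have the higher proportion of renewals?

Plan Y

Organic: the annual plan 482/770 = 62.6%, Plan Y 510/903 = 56.5% → the annual plan
Paid: the annual plan 4350/5263 = 82.7%, Plan Y 2755/2975 = 92.6% → Plan Y
Affiliate: the annual plan 162/440 = 36.8%, Plan Y 239/509 = 47.0% → Plan Y
Referral: the annual plan 24/117 = 20.5%, Plan Y 9/99 = 9.1% → the annual plan
Overall: the annual plan 5018/6590 = 76.1%, Plan Y 3513/4486 = 78.3% → Plan Y
(Neither sweeps every signup group, but Plan Y has the higher pooled rate.)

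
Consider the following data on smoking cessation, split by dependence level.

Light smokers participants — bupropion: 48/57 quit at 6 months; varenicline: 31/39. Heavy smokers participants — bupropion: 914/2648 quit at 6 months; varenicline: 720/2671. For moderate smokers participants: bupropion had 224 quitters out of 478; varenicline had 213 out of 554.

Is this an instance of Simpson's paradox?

Light smokers: bupropion 48/57 = 84.2%, varenicline 31/39 = 79.5% → bupropion
Heavy smokers: bupropion 914/2648 = 34.5%, varenicline 720/2671 = 27.0% → bupropion
Moderate smokers: bupropion 224/478 = 46.9%, varenicline 213/554 = 38.4% → bupropion
Overall: bupropion 1186/3183 = 37.3%, varenicline 964/3264 = 29.5% → bupropion
Bupropion wins overall and in every dependence group — no reversal.

No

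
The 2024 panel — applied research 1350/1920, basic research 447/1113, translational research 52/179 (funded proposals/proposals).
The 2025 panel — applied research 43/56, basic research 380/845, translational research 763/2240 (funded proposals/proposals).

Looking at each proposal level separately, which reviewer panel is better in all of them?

Applied research: the 2024 panel 1350/1920 = 70.3%, the 2025 panel 43/56 = 76.8% → the 2025 panel
Basic research: the 2024 panel 447/1113 = 40.2%, the 2025 panel 380/845 = 45.0% → the 2025 panel
Translational research: the 2024 panel 52/179 = 29.1%, the 2025 panel 763/2240 = 34.1% → the 2025 panel
The 2025 panel has the higher rate in all 3 groups.

the 2025 panel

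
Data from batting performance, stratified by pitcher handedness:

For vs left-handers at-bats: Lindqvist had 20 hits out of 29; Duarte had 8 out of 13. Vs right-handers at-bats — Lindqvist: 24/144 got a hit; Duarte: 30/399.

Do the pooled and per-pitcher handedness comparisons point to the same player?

Yes

Vs left-handers: Lindqvist 20/29 = 69.0%, Duarte 8/13 = 61.5% → Lindqvist
Vs right-handers: Lindqvist 24/144 = 16.7%, Duarte 30/399 = 7.5% → Lindqvist
Overall: Lindqvist 44/173 = 25.4%, Duarte 38/412 = 9.2% → Lindqvist
Lindqvist wins overall and in every pitcher group — no reversal.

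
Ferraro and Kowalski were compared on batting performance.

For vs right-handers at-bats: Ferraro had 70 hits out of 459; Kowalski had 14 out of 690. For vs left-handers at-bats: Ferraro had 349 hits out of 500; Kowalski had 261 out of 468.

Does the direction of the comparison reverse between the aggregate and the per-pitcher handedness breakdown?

Vs right-handers: Ferraro 70/459 = 15.3%, Kowalski 14/690 = 2.0% → Ferraro
Vs left-handers: Ferraro 349/500 = 69.8%, Kowalski 261/468 = 55.8% → Ferraro
Overall: Ferraro 419/959 = 43.7%, Kowalski 275/1158 = 23.7% → Ferraro
Ferraro wins overall and in every pitcher group — no reversal.

No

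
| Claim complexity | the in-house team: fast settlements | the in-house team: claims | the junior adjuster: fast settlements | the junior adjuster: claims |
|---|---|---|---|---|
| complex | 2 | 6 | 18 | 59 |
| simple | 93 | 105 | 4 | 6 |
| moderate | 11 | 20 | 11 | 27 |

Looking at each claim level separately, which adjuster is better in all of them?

the in-house team

Complex: the in-house team 2/6 = 33.3%, the junior adjuster 18/59 = 30.5% → the in-house team
Simple: the in-house team 93/105 = 88.6%, the junior adjuster 4/6 = 66.7% → the in-house team
Moderate: the in-house team 11/20 = 55.0%, the junior adjuster 11/27 = 40.7% → the in-house team
The in-house team has the higher rate in all 3 groups.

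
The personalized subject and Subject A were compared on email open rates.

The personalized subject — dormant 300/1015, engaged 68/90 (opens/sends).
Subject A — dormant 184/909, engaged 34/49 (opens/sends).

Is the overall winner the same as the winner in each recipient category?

Yes

Dormant: the personalized subject 300/1015 = 29.6%, Subject A 184/909 = 20.2% → the personalized subject
Engaged: the personalized subject 68/90 = 75.6%, Subject A 34/49 = 69.4% → the personalized subject
Overall: the personalized subject 368/1105 = 33.3%, Subject A 218/958 = 22.8% → the personalized subject
The personalized subject wins overall and in every recipient group — no reversal.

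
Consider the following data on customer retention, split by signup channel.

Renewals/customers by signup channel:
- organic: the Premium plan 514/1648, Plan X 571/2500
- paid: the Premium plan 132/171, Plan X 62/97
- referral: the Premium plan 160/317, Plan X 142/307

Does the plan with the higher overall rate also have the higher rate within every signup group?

Yes

Organic: the Premium plan 514/1648 = 31.2%, Plan X 571/2500 = 22.8% → the Premium plan
Paid: the Premium plan 132/171 = 77.2%, Plan X 62/97 = 63.9% → the Premium plan
Referral: the Premium plan 160/317 = 50.5%, Plan X 142/307 = 46.3% → the Premium plan
Overall: the Premium plan 806/2136 = 37.7%, Plan X 775/2904 = 26.7% → the Premium plan
The Premium plan wins overall and in every signup group — no reversal.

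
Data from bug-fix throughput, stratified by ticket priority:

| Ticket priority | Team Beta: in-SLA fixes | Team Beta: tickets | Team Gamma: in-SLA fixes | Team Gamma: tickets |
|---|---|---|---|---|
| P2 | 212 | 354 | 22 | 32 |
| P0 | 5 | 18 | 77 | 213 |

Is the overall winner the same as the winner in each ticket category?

No

P2: Team Beta 212/354 = 59.9%, Team Gamma 22/32 = 68.8% → Team Gamma
P0: Team Beta 5/18 = 27.8%, Team Gamma 77/213 = 36.2% → Team Gamma
Overall: Team Beta 217/372 = 58.3%, Team Gamma 99/245 = 40.4% → Team Beta
Team Gamma wins each ticket group but Team Beta wins overall — the comparison reverses. Team Gamma's tickets skew toward P0, which has a lower base rate.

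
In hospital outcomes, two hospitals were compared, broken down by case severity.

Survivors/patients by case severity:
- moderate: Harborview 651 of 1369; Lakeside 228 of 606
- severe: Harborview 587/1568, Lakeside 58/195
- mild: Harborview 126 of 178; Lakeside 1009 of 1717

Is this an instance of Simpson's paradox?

Moderate: Harborview 651/1369 = 47.6%, Lakeside 228/606 = 37.6% → Harborview
Severe: Harborview 587/1568 = 37.4%, Lakeside 58/195 = 29.7% → Harborview
Mild: Harborview 126/178 = 70.8%, Lakeside 1009/1717 = 58.8% → Harborview
Overall: Harborview 1364/3115 = 43.8%, Lakeside 1295/2518 = 51.4% → Lakeside
Harborview wins each case group but Lakeside wins overall — the comparison reverses. Harborview's patients skew toward severe, which has a lower base rate.

Yes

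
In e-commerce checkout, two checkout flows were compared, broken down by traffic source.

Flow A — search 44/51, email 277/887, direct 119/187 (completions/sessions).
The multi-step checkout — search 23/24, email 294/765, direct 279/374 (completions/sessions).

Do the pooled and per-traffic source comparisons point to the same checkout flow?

Search: Flow A 44/51 = 86.3%, the multi-step checkout 23/24 = 95.8% → the multi-step checkout
Email: Flow A 277/887 = 31.2%, the multi-step checkout 294/765 = 38.4% → the multi-step checkout
Direct: Flow A 119/187 = 63.6%, the multi-step checkout 279/374 = 74.6% → the multi-step checkout
Overall: Flow A 440/1125 = 39.1%, the multi-step checkout 596/1163 = 51.2% → the multi-step checkout
The multi-step checkout wins overall and in every traffic group — no reversal.

Yes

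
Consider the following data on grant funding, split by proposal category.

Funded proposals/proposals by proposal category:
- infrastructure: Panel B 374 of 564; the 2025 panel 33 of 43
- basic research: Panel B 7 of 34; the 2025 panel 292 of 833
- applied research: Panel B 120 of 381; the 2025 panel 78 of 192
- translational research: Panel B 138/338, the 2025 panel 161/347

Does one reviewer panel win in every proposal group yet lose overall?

Infrastructure: Panel B 374/564 = 66.3%, the 2025 panel 33/43 = 76.7% → the 2025 panel
Basic research: Panel B 7/34 = 20.6%, the 2025 panel 292/833 = 35.1% → the 2025 panel
Applied research: Panel B 120/381 = 31.5%, the 2025 panel 78/192 = 40.6% → the 2025 panel
Translational research: Panel B 138/338 = 40.8%, the 2025 panel 161/347 = 46.4% → the 2025 panel
Overall: Panel B 639/1317 = 48.5%, the 2025 panel 564/1415 = 39.9% → Panel B
The 2025 panel wins each proposal group but Panel B wins overall — the comparison reverses. The 2025 panel's proposals skew toward basic research, which has a lower base rate.

Yes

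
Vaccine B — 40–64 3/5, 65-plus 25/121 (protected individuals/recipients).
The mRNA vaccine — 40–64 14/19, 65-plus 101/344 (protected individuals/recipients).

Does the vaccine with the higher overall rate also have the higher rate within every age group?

40–64: Vaccine B 3/5 = 60.0%, the mRNA vaccine 14/19 = 73.7% → the mRNA vaccine
65-plus: Vaccine B 25/121 = 20.7%, the mRNA vaccine 101/344 = 29.4% → the mRNA vaccine
Overall: Vaccine B 28/126 = 22.2%, the mRNA vaccine 115/363 = 31.7% → the mRNA vaccine
The mRNA vaccine wins overall and in every age group — no reversal.

Yes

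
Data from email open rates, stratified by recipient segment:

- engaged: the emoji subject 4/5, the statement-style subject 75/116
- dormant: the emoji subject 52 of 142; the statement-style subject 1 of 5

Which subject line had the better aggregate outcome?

the statement-style subject

Engaged: the emoji subject 4/5 = 80.0%, the statement-style subject 75/116 = 64.7% → the emoji subject
Dormant: the emoji subject 52/142 = 36.6%, the statement-style subject 1/5 = 20.0% → the emoji subject
Overall: the emoji subject 56/147 = 38.1%, the statement-style subject 76/121 = 62.8% → the statement-style subject
(The emoji subject wins every recipient group but the statement-style subject wins overall — the emoji subject's sends skew toward the low-rate dormant group.)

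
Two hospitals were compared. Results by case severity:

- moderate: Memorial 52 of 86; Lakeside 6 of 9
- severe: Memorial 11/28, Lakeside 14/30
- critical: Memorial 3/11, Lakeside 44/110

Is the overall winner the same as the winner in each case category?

Moderate: Memorial 52/86 = 60.5%, Lakeside 6/9 = 66.7% → Lakeside
Severe: Memorial 11/28 = 39.3%, Lakeside 14/30 = 46.7% → Lakeside
Critical: Memorial 3/11 = 27.3%, Lakeside 44/110 = 40.0% → Lakeside
Overall: Memorial 66/125 = 52.8%, Lakeside 64/149 = 43.0% → Memorial
Lakeside wins each case group but Memorial wins overall — the comparison reverses. Lakeside's patients skew toward critical, which has a lower base rate.

No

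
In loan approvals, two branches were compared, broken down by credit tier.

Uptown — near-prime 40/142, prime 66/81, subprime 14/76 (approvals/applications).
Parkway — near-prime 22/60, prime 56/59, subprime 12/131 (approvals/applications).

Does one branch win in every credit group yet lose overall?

Near-prime: Uptown 40/142 = 28.2%, Parkway 22/60 = 36.7% → Parkway
Prime: Uptown 66/81 = 81.5%, Parkway 56/59 = 94.9% → Parkway
Subprime: Uptown 14/76 = 18.4%, Parkway 12/131 = 9.2% → Uptown
Overall: Uptown 120/299 = 40.1%, Parkway 90/250 = 36.0% → Uptown
Neither sweeps: Uptown wins 1 of 3 groups, Parkway wins 2. Uptown wins overall but not every group — no Simpson reversal.

No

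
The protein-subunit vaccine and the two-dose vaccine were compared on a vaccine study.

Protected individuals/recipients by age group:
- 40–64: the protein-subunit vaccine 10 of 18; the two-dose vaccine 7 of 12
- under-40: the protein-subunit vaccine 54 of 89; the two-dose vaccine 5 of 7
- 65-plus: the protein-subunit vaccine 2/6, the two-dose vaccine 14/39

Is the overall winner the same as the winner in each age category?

40–64: the protein-subunit vaccine 10/18 = 55.6%, the two-dose vaccine 7/12 = 58.3% → the two-dose vaccine
Under-40: the protein-subunit vaccine 54/89 = 60.7%, the two-dose vaccine 5/7 = 71.4% → the two-dose vaccine
65-plus: the protein-subunit vaccine 2/6 = 33.3%, the two-dose vaccine 14/39 = 35.9% → the two-dose vaccine
Overall: the protein-subunit vaccine 66/113 = 58.4%, the two-dose vaccine 26/58 = 44.8% → the protein-subunit vaccine
The two-dose vaccine wins each age group but the protein-subunit vaccine wins overall — the comparison reverses. The two-dose vaccine's recipients skew toward 65-plus, which has a lower base rate.

No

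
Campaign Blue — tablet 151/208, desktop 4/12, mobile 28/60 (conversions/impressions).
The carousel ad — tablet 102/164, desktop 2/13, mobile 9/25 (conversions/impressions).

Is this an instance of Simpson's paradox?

No

Tablet: Campaign Blue 151/208 = 72.6%, the carousel ad 102/164 = 62.2% → Campaign Blue
Desktop: Campaign Blue 4/12 = 33.3%, the carousel ad 2/13 = 15.4% → Campaign Blue
Mobile: Campaign Blue 28/60 = 46.7%, the carousel ad 9/25 = 36.0% → Campaign Blue
Overall: Campaign Blue 183/280 = 65.4%, the carousel ad 113/202 = 55.9% → Campaign Blue
Campaign Blue wins overall and in every device group — no reversal.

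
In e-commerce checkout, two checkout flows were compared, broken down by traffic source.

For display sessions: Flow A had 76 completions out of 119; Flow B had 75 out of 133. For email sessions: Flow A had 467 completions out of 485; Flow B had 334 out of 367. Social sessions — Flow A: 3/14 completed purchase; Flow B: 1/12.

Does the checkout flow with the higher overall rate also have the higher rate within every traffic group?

Yes

Display: Flow A 76/119 = 63.9%, Flow B 75/133 = 56.4% → Flow A
Email: Flow A 467/485 = 96.3%, Flow B 334/367 = 91.0% → Flow A
Social: Flow A 3/14 = 21.4%, Flow B 1/12 = 8.3% → Flow A
Overall: Flow A 546/618 = 88.3%, Flow B 410/512 = 80.1% → Flow A
Flow A wins overall and in every traffic group — no reversal.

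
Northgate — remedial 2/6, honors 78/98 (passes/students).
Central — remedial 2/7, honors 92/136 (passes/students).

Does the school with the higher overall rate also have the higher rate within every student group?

Yes

Remedial: Northgate 2/6 = 33.3%, Central 2/7 = 28.6% → Northgate
Honors: Northgate 78/98 = 79.6%, Central 92/136 = 67.6% → Northgate
Overall: Northgate 80/104 = 76.9%, Central 94/143 = 65.7% → Northgate
Northgate wins overall and in every student group — no reversal.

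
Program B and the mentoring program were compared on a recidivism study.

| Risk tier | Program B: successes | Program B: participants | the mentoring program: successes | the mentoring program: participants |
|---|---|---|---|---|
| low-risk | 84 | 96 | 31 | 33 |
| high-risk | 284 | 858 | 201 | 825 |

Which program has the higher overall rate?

Low-risk: Program B 84/96 = 87.5%, the mentoring program 31/33 = 93.9% → the mentoring program
High-risk: Program B 284/858 = 33.1%, the mentoring program 201/825 = 24.4% → Program B
Overall: Program B 368/954 = 38.6%, the mentoring program 232/858 = 27.0% → Program B
(Neither sweeps every risk group, but Program B has the higher pooled rate.)

Program B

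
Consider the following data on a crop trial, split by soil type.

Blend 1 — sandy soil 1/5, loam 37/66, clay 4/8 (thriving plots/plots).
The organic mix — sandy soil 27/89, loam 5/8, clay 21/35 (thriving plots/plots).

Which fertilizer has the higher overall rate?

Sandy soil: Blend 1 1/5 = 20.0%, the organic mix 27/89 = 30.3% → the organic mix
Loam: Blend 1 37/66 = 56.1%, the organic mix 5/8 = 62.5% → the organic mix
Clay: Blend 1 4/8 = 50.0%, the organic mix 21/35 = 60.0% → the organic mix
Overall: Blend 1 42/79 = 53.2%, the organic mix 53/132 = 40.2% → Blend 1
(The organic mix wins every soil group but Blend 1 wins overall — the organic mix's plots skew toward the low-rate sandy soil group.)

Blend 1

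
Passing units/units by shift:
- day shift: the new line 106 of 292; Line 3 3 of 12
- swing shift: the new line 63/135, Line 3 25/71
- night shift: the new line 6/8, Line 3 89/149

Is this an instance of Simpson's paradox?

Day shift: the new line 106/292 = 36.3%, Line 3 3/12 = 25.0% → the new line
Swing shift: the new line 63/135 = 46.7%, Line 3 25/71 = 35.2% → the new line
Night shift: the new line 6/8 = 75.0%, Line 3 89/149 = 59.7% → the new line
Overall: the new line 175/435 = 40.2%, Line 3 117/232 = 50.4% → Line 3
The new line wins each shift group but Line 3 wins overall — the comparison reverses. The new line's units skew toward day shift, which has a lower base rate.

Yes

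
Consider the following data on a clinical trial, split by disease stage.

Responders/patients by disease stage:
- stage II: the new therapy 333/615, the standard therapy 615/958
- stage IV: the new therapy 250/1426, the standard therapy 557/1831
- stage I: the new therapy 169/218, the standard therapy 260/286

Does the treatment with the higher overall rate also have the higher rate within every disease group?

Stage II: the new therapy 333/615 = 54.1%, the standard therapy 615/958 = 64.2% → the standard therapy
Stage IV: the new therapy 250/1426 = 17.5%, the standard therapy 557/1831 = 30.4% → the standard therapy
Stage I: the new therapy 169/218 = 77.5%, the standard therapy 260/286 = 90.9% → the standard therapy
Overall: the new therapy 752/2259 = 33.3%, the standard therapy 1432/3075 = 46.6% → the standard therapy
The standard therapy wins overall and in every disease group — no reversal.

Yes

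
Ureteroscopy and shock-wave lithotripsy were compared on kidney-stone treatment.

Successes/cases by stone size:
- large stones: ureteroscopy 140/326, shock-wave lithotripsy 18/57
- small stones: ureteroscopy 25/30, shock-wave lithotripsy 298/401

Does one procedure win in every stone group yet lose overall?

Yes

Large stones: ureteroscopy 140/326 = 42.9%, shock-wave lithotripsy 18/57 = 31.6% → ureteroscopy
Small stones: ureteroscopy 25/30 = 83.3%, shock-wave lithotripsy 298/401 = 74.3% → ureteroscopy
Overall: ureteroscopy 165/356 = 46.3%, shock-wave lithotripsy 316/458 = 69.0% → shock-wave lithotripsy
Ureteroscopy wins each stone group but shock-wave lithotripsy wins overall — the comparison reverses. Ureteroscopy's cases skew toward large stones, which has a lower base rate.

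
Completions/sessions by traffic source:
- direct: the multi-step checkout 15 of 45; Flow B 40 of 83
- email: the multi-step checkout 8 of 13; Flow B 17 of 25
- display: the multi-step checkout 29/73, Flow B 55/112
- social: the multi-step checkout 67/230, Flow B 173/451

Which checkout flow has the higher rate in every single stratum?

Direct: the multi-step checkout 15/45 = 33.3%, Flow B 40/83 = 48.2% → Flow B
Email: the multi-step checkout 8/13 = 61.5%, Flow B 17/25 = 68.0% → Flow B
Display: the multi-step checkout 29/73 = 39.7%, Flow B 55/112 = 49.1% → Flow B
Social: the multi-step checkout 67/230 = 29.1%, Flow B 173/451 = 38.4% → Flow B
Flow B has the higher rate in all 4 groups.

Flow B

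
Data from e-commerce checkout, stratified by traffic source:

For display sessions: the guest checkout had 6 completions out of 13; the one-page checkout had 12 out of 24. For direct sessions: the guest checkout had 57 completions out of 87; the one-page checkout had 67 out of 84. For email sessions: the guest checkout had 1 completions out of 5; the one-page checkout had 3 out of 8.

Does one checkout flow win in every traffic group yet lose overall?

No

Display: the guest checkout 6/13 = 46.2%, the one-page checkout 12/24 = 50.0% → the one-page checkout
Direct: the guest checkout 57/87 = 65.5%, the one-page checkout 67/84 = 79.8% → the one-page checkout
Email: the guest checkout 1/5 = 20.0%, the one-page checkout 3/8 = 37.5% → the one-page checkout
Overall: the guest checkout 64/105 = 61.0%, the one-page checkout 82/116 = 70.7% → the one-page checkout
The one-page checkout wins overall and in every traffic group — no reversal.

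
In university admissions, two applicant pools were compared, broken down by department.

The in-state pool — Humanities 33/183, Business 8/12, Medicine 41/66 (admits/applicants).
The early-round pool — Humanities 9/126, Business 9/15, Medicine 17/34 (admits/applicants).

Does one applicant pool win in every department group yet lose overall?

Humanities: the in-state pool 33/183 = 18.0%, the early-round pool 9/126 = 7.1% → the in-state pool
Business: the in-state pool 8/12 = 66.7%, the early-round pool 9/15 = 60.0% → the in-state pool
Medicine: the in-state pool 41/66 = 62.1%, the early-round pool 17/34 = 50.0% → the in-state pool
Overall: the in-state pool 82/261 = 31.4%, the early-round pool 35/175 = 20.0% → the in-state pool
The in-state pool wins overall and in every department group — no reversal.

No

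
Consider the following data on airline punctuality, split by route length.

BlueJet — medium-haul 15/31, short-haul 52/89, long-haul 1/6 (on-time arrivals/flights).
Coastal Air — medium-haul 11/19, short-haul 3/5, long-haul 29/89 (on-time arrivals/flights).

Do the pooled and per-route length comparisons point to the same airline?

No

Medium-haul: BlueJet 15/31 = 48.4%, Coastal Air 11/19 = 57.9% → Coastal Air
Short-haul: BlueJet 52/89 = 58.4%, Coastal Air 3/5 = 60.0% → Coastal Air
Long-haul: BlueJet 1/6 = 16.7%, Coastal Air 29/89 = 32.6% → Coastal Air
Overall: BlueJet 68/126 = 54.0%, Coastal Air 43/113 = 38.1% → BlueJet
Coastal Air wins each route group but BlueJet wins overall — the comparison reverses. Coastal Air's flights skew toward long-haul, which has a lower base rate.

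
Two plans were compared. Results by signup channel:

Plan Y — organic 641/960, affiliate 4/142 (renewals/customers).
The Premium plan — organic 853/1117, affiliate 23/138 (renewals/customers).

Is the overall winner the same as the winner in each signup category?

Organic: Plan Y 641/960 = 66.8%, the Premium plan 853/1117 = 76.4% → the Premium plan
Affiliate: Plan Y 4/142 = 2.8%, the Premium plan 23/138 = 16.7% → the Premium plan
Overall: Plan Y 645/1102 = 58.5%, the Premium plan 876/1255 = 69.8% → the Premium plan
The Premium plan wins overall and in every signup group — no reversal.

Yes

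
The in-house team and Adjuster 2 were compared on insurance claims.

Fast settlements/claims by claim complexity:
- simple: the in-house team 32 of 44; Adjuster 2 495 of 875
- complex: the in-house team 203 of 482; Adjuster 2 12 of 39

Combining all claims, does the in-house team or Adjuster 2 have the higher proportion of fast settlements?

Simple: the in-house team 32/44 = 72.7%, Adjuster 2 495/875 = 56.6% → the in-house team
Complex: the in-house team 203/482 = 42.1%, Adjuster 2 12/39 = 30.8% → the in-house team
Overall: the in-house team 235/526 = 44.7%, Adjuster 2 507/914 = 55.5% → Adjuster 2
(The in-house team wins every claim group but Adjuster 2 wins overall — the in-house team's claims skew toward the low-rate complex group.)

Adjuster 2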